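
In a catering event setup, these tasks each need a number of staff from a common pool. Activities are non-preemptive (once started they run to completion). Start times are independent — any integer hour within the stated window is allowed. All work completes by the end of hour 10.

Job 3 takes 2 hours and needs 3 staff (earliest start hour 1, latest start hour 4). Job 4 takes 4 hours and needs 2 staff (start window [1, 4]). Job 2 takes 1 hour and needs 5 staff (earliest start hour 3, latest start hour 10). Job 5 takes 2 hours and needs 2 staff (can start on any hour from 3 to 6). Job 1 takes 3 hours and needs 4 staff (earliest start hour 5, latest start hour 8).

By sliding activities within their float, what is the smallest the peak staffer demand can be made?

5

Early-start (Job 3@1, Job 4@1, Job 2@3, Job 5@3, Job 1@5) gives peak 9: h1:5  h2:5  h3:9  h4:4  h5:4  h6:4  h7:4  h8:0  h9:0  h10:0.
Shift Job 2→5, Job 1→6.
Schedule Job 3@1, Job 4@1, Job 2@5, Job 5@3, Job 1@6: h1:5  h2:5  h3:4  h4:4  h5:5  h6:4  h7:4  h8:4  h9:0  h10:0 — peak 5.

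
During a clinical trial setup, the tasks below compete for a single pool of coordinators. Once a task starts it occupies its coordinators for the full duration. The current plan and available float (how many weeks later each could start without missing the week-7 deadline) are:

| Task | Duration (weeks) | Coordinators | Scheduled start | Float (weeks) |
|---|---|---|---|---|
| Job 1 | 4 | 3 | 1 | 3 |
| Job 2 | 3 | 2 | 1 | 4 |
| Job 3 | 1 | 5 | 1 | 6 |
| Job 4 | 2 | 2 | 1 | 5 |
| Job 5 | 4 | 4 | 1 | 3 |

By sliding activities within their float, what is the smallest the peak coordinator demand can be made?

7

Early-start (Job 1@1, Job 2@1, Job 3@1, Job 4@1, Job 5@1) gives peak 16: w1:16  w2:11  w3:9  w4:7  w5:0  w6:0  w7:0.
Shift Job 2→5, Job 3→5, Job 4→6.
Schedule Job 1@1, Job 2@5, Job 3@5, Job 4@6, Job 5@1: w1:7  w2:7  w3:7  w4:7  w5:7  w6:4  w7:4 — peak 7.
Total coordinator-weeks = 43 over 7 weeks ⇒ peak ≥ ⌈43/7⌉ = 7, so 7 is optimal.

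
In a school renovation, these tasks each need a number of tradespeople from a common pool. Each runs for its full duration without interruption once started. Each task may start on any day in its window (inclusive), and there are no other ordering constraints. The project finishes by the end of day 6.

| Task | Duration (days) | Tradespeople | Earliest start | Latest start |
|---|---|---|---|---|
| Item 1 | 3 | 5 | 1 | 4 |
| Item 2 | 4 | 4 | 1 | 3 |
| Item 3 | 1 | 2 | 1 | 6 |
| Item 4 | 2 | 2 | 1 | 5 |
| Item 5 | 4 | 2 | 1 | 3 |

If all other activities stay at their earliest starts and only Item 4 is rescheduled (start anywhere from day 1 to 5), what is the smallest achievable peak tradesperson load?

13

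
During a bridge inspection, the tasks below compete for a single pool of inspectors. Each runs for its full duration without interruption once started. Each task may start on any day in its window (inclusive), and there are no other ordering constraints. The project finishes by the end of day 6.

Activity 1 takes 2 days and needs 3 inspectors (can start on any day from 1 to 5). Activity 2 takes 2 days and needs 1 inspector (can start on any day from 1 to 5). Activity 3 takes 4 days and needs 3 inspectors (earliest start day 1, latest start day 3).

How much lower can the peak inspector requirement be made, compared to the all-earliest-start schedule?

Early-start peak: d1:7  d2:7  d3:3  d4:3  d5:0  d6:0 ⇒ 7.
Leveled (Activity 1@1, Activity 2@1, Activity 3@3): d1:4  d2:4  d3:3  d4:3  d5:3  d6:3 ⇒ 4.
Reduction 7 − 4 = 3.

3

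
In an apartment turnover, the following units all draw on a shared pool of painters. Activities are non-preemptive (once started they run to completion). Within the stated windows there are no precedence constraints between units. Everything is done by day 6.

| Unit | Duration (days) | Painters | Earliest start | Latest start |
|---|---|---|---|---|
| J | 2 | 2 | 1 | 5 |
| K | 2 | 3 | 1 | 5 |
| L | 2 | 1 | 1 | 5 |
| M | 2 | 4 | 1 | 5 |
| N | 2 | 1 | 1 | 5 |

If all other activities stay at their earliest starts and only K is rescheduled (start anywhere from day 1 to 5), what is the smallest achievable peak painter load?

8

K@1: d1:11  d2:11  d3:0  d4:0  d5:0  d6:0 → peak 11
K@2: d1:8  d2:11  d3:3  d4:0  d5:0  d6:0 → peak 11
K@3: d1:8  d2:8  d3:3  d4:3  d5:0  d6:0 → peak 8
K@4: d1:8  d2:8  d3:0  d4:3  d5:3  d6:0 → peak 8
K@5: d1:8  d2:8  d3:0  d4:0  d5:3  d6:3 → peak 8
Best is K@3, peak 8.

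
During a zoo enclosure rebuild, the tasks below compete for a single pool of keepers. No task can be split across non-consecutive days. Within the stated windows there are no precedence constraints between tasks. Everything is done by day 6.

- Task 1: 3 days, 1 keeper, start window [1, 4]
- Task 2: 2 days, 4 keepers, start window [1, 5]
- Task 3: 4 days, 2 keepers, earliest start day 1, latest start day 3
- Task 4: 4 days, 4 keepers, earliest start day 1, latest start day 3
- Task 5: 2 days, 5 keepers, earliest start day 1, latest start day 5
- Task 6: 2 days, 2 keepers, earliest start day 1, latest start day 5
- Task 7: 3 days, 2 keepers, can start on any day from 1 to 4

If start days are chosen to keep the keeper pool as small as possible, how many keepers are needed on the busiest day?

Early-start (Task 1@1, Task 2@1, Task 3@1, Task 4@1, Task 5@1, Task 6@1, Task 7@1) gives peak 20: d1:20  d2:20  d3:9  d4:6  d5:0  d6:0.
Shift Task 3→3, Task 5→5, Task 6→3, Task 7→4.
Schedule Task 1@1, Task 2@1, Task 3@3, Task 4@1, Task 5@5, Task 6@3, Task 7@4: d1:9  d2:9  d3:9  d4:10  d5:9  d6:9 — peak 10.
Total keeper-days = 55 over 6 days ⇒ peak ≥ ⌈55/6⌉ = 10, so 10 is optimal.

10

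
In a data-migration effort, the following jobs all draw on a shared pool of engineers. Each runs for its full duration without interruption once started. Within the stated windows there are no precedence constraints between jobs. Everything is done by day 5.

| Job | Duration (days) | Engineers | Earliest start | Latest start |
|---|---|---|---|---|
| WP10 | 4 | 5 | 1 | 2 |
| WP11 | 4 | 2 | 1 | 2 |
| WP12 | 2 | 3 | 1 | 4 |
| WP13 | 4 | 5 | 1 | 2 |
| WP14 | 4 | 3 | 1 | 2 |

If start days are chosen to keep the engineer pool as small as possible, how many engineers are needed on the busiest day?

Schedule WP10@1, WP11@1, WP12@1, WP13@1, WP14@1: d1:18  d2:18  d3:15  d4:15  d5:0 — peak 18.

18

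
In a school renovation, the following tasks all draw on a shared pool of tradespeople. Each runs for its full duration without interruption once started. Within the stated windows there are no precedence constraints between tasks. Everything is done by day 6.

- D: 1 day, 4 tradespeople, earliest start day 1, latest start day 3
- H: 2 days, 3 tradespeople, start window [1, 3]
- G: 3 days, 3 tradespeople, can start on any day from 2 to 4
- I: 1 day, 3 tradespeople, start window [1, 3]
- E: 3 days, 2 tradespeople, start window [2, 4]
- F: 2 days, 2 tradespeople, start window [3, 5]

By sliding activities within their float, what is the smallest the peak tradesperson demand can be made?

Early-start (D@1, H@1, G@2, I@1, E@2, F@3) gives peak 10: d1:10  d2:8  d3:7  d4:7  d5:0  d6:0.
Shift D→3, G→4, F→5.
Schedule D@3, H@1, G@4, I@1, E@2, F@5: d1:6  d2:5  d3:6  d4:5  d5:5  d6:5 — peak 6.
Total tradesperson-days = 32 over 6 days ⇒ peak ≥ ⌈32/6⌉ = 6, so 6 is optimal.

6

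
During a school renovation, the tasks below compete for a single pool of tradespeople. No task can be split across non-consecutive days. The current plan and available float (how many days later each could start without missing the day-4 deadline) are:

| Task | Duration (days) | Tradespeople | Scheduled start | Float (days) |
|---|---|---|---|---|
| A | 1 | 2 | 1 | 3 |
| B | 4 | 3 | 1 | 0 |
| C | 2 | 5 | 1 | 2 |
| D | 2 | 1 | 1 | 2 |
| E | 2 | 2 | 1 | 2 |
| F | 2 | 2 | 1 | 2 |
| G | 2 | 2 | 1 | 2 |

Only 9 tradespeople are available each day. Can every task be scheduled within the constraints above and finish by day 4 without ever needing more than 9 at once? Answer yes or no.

no

Total tradesperson-days = 38; over 4 days the average is 38/4 > 9, so some day must exceed 9.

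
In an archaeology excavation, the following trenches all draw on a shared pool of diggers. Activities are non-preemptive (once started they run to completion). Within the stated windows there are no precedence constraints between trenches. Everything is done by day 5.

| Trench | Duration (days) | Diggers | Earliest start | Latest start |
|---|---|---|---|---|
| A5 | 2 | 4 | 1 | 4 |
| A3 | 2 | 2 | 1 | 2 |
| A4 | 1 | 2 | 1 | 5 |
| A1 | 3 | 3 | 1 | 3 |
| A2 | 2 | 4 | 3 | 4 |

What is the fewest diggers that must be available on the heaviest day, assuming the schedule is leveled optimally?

7

Early-start (A5@1, A3@1, A4@1, A1@1, A2@3) gives peak 11: d1:11  d2:9  d3:7  d4:4  d5:0.
Shift A4→3, A1→3, A2→4.
Schedule A5@1, A3@1, A4@3, A1@3, A2@4: d1:6  d2:6  d3:5  d4:7  d5:7 — peak 7.
Total digger-days = 31 over 5 days ⇒ peak ≥ ⌈31/5⌉ = 7, so 7 is optimal.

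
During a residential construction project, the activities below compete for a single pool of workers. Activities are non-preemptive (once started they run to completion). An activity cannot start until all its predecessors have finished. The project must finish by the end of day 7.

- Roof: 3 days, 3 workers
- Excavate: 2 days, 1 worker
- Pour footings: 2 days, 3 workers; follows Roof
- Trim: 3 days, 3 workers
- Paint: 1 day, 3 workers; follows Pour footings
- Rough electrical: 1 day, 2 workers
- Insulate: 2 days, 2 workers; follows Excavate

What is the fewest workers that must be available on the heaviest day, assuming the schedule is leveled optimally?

6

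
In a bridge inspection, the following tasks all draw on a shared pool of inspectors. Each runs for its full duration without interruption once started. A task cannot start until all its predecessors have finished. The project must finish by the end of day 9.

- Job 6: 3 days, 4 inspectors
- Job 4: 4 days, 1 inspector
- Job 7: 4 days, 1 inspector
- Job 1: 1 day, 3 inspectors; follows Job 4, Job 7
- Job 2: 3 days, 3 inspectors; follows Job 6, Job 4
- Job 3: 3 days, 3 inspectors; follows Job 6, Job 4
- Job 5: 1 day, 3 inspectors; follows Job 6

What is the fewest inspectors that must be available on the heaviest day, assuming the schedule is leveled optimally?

Early-start (Job 6@1, Job 4@1, Job 7@1, Job 1@5, Job 2@5, Job 3@5, Job 5@4) gives peak 9: d1:6  d2:6  d3:6  d4:5  d5:9  d6:6  d7:6  d8:0  d9:0.
Shift Job 3→6.
Schedule Job 6@1, Job 4@1, Job 7@1, Job 1@5, Job 2@5, Job 3@6, Job 5@4: d1:6  d2:6  d3:6  d4:5  d5:6  d6:6  d7:6  d8:3  d9:0 — peak 6.

6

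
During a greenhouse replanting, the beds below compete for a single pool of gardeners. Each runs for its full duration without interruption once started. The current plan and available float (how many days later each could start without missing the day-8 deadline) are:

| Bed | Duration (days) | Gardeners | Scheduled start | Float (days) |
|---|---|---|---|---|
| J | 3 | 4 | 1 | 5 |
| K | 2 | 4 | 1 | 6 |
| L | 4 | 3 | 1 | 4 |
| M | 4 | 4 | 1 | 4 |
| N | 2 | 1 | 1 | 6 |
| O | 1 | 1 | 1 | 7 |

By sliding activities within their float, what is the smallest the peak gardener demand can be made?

8

Early-start (J@1, K@1, L@1, M@1, N@1, O@1) gives peak 17: d1:17  d2:16  d3:11  d4:7  d5:0  d6:0  d7:0  d8:0.
Shift L→3, M→4, N→3, O→5.
Schedule J@1, K@1, L@3, M@4, N@3, O@5: d1:8  d2:8  d3:8  d4:8  d5:8  d6:7  d7:4  d8:0 — peak 8.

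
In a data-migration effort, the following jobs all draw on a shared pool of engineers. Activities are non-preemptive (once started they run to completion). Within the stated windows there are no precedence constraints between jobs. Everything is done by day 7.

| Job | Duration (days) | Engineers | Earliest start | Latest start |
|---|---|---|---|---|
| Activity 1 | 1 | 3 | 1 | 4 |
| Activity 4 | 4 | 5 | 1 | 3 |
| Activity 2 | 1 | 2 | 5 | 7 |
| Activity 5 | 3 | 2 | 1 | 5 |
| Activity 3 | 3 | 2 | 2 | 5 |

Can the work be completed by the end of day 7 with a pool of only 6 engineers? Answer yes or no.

no

The minimum achievable peak is 7; 6 < 7, so no feasible schedule stays within the cap.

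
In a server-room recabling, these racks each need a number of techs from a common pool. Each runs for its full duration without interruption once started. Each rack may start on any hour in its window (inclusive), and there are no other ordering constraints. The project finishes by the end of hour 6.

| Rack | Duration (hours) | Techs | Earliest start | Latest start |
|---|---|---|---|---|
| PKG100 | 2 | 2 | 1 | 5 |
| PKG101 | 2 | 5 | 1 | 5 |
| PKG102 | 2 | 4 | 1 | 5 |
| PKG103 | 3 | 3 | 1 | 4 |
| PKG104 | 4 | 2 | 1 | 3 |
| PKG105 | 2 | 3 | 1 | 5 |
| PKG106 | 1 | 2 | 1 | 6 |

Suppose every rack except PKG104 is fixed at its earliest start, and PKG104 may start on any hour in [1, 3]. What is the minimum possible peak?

PKG104@1: h1:21  h2:19  h3:5  h4:2  h5:0  h6:0 → peak 21
PKG104@2: h1:19  h2:19  h3:5  h4:2  h5:2  h6:0 → peak 19
PKG104@3: h1:19  h2:17  h3:5  h4:2  h5:2  h6:2 → peak 19
Best is PKG104@2, peak 19.

19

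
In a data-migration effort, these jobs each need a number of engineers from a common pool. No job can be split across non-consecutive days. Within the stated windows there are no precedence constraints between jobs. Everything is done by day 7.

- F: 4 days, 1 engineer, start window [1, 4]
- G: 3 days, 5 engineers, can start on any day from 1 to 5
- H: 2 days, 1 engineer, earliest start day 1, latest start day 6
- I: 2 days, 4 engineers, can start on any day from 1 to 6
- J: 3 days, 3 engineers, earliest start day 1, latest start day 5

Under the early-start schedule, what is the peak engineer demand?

14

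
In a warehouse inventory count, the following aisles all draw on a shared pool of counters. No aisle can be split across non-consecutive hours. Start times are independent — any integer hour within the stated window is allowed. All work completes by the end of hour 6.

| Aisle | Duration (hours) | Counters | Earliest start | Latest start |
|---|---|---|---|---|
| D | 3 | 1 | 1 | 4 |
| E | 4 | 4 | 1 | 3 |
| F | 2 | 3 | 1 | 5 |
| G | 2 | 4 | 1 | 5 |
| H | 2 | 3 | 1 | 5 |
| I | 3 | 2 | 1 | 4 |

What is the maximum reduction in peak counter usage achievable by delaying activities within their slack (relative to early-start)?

Early-start peak: h1:17  h2:17  h3:7  h4:4  h5:0  h6:0 ⇒ 17.
Leveled (D@1, E@1, F@1, G@5, H@3, I@4): h1:8  h2:8  h3:8  h4:9  h5:6  h6:6 ⇒ 9.
Reduction 17 − 9 = 8.

8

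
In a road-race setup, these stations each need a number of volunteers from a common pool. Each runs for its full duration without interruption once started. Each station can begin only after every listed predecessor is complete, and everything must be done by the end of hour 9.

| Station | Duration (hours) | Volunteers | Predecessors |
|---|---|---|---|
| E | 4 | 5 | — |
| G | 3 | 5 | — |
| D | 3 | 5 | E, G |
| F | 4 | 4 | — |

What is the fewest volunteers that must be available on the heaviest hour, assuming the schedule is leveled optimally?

Early-start (E@1, G@1, D@5, F@1) gives peak 14: h1:14  h2:14  h3:14  h4:9  h5:5  h6:5  h7:5  h8:0  h9:0.
Shift F→4.
Schedule E@1, G@1, D@5, F@4: h1:10  h2:10  h3:10  h4:9  h5:9  h6:9  h7:9  h8:0  h9:0 — peak 10.

10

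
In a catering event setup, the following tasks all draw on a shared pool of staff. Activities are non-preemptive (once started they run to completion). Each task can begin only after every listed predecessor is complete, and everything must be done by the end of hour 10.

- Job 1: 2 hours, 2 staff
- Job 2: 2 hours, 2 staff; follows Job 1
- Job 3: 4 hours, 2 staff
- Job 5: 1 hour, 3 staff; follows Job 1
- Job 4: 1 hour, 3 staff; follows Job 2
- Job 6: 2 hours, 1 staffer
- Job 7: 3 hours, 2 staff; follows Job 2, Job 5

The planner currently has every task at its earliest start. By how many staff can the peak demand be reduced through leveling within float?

3

Early-start peak: h1:5  h2:5  h3:7  h4:4  h5:5  h6:2  h7:2  h8:0  h9:0  h10:0 ⇒ 7.
Leveled (Job 1@1, Job 2@3, Job 3@1, Job 5@5, Job 4@6, Job 6@5, Job 7@7): h1:4  h2:4  h3:4  h4:4  h5:4  h6:4  h7:2  h8:2  h9:2  h10:0 ⇒ 4.
Reduction 7 − 4 = 3.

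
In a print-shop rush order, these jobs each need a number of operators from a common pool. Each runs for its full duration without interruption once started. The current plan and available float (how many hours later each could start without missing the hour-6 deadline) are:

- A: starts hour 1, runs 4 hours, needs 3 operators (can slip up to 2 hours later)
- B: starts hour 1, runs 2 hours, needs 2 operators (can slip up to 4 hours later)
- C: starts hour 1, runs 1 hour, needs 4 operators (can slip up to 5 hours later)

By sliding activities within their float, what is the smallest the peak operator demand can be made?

5

Early-start (A@1, B@1, C@1) gives peak 9: h1:9  h2:5  h3:3  h4:3  h5:0  h6:0.
Shift C→5.
Schedule A@1, B@1, C@5: h1:5  h2:5  h3:3  h4:3  h5:4  h6:0 — peak 5.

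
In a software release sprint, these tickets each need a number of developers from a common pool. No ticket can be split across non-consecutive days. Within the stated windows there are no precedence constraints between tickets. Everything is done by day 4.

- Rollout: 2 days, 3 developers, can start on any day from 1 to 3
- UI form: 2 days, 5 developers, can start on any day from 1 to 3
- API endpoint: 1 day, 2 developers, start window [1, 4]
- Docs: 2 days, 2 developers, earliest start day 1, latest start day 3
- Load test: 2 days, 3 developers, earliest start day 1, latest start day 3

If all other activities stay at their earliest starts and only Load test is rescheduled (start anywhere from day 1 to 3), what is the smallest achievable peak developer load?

Load test@1: d1:15  d2:13  d3:0  d4:0 → peak 15
Load test@2: d1:12  d2:13  d3:3  d4:0 → peak 13
Load test@3: d1:12  d2:10  d3:3  d4:3 → peak 12
Best is Load test@3, peak 12.

12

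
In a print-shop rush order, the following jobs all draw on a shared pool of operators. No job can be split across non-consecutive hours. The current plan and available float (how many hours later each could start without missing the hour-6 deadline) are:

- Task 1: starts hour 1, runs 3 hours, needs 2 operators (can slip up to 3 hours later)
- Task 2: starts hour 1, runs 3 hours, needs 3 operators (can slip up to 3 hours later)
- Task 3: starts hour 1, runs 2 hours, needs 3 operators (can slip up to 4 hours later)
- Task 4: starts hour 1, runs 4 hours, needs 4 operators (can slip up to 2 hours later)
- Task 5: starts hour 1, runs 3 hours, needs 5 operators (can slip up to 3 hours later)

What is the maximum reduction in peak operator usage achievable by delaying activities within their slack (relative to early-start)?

Early-start peak: h1:17  h2:17  h3:14  h4:4  h5:0  h6:0 ⇒ 17.
Leveled (Task 1@1, Task 2@1, Task 3@1, Task 4@3, Task 5@4): h1:8  h2:8  h3:9  h4:9  h5:9  h6:9 ⇒ 9.
Reduction 17 − 9 = 8.

8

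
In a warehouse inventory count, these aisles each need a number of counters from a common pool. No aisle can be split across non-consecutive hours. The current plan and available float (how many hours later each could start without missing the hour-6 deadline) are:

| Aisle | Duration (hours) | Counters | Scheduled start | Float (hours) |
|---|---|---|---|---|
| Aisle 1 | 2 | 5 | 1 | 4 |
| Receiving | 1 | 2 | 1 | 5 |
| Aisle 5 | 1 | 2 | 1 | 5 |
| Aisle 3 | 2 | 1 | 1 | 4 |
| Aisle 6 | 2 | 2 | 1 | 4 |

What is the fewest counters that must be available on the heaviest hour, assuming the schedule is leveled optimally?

5

Early-start (Aisle 1@1, Receiving@1, Aisle 5@1, Aisle 3@1, Aisle 6@1) gives peak 12: h1:12  h2:8  h3:0  h4:0  h5:0  h6:0.
Shift Receiving→3, Aisle 5→3, Aisle 3→3, Aisle 6→4.
Schedule Aisle 1@1, Receiving@3, Aisle 5@3, Aisle 3@3, Aisle 6@4: h1:5  h2:5  h3:5  h4:3  h5:2  h6:0 — peak 5.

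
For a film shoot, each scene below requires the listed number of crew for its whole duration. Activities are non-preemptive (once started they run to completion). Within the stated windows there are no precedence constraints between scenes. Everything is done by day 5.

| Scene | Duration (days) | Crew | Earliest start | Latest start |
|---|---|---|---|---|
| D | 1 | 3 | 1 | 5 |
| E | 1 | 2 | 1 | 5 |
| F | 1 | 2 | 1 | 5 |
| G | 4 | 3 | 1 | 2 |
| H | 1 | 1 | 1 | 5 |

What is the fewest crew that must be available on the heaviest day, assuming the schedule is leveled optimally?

Early-start (D@1, E@1, F@1, G@1, H@1) gives peak 11: d1:11  d2:3  d3:3  d4:3  d5:0.
Shift F→2, G→2, H→3.
Schedule D@1, E@1, F@2, G@2, H@3: d1:5  d2:5  d3:4  d4:3  d5:3 — peak 5.

5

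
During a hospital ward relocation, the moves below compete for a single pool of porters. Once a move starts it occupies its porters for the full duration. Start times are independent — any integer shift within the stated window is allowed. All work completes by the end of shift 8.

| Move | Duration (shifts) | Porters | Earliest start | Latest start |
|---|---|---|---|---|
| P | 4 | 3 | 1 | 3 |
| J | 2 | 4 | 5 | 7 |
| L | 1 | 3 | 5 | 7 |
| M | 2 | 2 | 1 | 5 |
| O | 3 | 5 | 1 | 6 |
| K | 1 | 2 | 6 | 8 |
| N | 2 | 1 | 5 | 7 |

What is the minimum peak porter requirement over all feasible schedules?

8

Early-start (P@1, J@5, L@5, M@1, O@1, K@6, N@5) gives peak 10: s1:10  s2:10  s3:8  s4:3  s5:8  s6:7  s7:0  s8:0.
Shift L→6, M→4, K→7.
Schedule P@1, J@5, L@6, M@4, O@1, K@7, N@5: s1:8  s2:8  s3:8  s4:5  s5:7  s6:8  s7:2  s8:0 — peak 8.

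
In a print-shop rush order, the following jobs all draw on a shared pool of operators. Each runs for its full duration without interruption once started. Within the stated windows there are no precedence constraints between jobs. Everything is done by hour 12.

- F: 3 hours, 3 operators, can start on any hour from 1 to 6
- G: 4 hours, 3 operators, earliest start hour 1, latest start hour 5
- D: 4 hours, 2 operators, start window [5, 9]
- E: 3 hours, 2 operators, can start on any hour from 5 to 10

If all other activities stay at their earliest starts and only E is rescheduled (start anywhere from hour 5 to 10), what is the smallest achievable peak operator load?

E@5: h1:6  h2:6  h3:6  h4:3  h5:4  h6:4  h7:4  h8:2  h9:0  h10:0  h11:0  h12:0 → peak 6
E@6: h1:6  h2:6  h3:6  h4:3  h5:2  h6:4  h7:4  h8:4  h9:0  h10:0  h11:0  h12:0 → peak 6
E@7: h1:6  h2:6  h3:6  h4:3  h5:2  h6:2  h7:4  h8:4  h9:2  h10:0  h11:0  h12:0 → peak 6
E@8: h1:6  h2:6  h3:6  h4:3  h5:2  h6:2  h7:2  h8:4  h9:2  h10:2  h11:0  h12:0 → peak 6
E@9: h1:6  h2:6  h3:6  h4:3  h5:2  h6:2  h7:2  h8:2  h9:2  h10:2  h11:2  h12:0 → peak 6
E@10: h1:6  h2:6  h3:6  h4:3  h5:2  h6:2  h7:2  h8:2  h9:0  h10:2  h11:2  h12:2 → peak 6
Best is E@5, peak 6.

6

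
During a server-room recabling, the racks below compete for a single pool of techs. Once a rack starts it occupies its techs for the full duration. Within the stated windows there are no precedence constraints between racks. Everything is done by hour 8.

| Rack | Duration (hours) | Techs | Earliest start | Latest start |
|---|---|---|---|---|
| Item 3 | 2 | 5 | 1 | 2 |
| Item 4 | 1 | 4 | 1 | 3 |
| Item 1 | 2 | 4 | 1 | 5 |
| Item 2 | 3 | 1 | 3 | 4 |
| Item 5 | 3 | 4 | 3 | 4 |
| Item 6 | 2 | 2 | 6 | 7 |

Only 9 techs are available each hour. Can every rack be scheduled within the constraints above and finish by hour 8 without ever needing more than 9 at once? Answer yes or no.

yes

Schedule Item 3@1, Item 4@1, Item 1@2, Item 2@3, Item 5@3, Item 6@6: h1:9  h2:9  h3:9  h4:5  h5:5  h6:2  h7:2  h8:0 — peak 9 ≤ 9.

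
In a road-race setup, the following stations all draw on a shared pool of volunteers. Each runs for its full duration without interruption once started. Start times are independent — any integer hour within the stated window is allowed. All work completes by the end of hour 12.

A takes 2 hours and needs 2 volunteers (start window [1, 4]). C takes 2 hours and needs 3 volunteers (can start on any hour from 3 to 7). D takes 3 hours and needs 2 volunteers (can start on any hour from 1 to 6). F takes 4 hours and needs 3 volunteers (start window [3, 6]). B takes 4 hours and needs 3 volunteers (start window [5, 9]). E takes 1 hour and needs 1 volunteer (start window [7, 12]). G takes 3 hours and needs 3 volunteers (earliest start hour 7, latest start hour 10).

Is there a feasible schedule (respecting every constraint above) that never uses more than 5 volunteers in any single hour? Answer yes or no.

The minimum achievable peak is 6; 5 < 6, so no feasible schedule stays within the cap.

no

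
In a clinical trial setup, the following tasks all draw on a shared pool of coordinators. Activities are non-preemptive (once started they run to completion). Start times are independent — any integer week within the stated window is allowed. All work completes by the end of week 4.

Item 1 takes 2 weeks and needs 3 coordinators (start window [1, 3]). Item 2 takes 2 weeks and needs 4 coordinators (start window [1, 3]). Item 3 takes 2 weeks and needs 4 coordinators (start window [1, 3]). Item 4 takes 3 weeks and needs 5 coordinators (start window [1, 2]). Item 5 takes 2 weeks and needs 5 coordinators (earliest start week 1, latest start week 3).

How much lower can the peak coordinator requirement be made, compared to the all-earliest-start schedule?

Early-start peak: w1:21  w2:21  w3:5  w4:0 ⇒ 21.
Leveled (Item 1@1, Item 2@3, Item 3@3, Item 4@1, Item 5@1): w1:13  w2:13  w3:13  w4:8 ⇒ 13.
Reduction 21 − 13 = 8.

8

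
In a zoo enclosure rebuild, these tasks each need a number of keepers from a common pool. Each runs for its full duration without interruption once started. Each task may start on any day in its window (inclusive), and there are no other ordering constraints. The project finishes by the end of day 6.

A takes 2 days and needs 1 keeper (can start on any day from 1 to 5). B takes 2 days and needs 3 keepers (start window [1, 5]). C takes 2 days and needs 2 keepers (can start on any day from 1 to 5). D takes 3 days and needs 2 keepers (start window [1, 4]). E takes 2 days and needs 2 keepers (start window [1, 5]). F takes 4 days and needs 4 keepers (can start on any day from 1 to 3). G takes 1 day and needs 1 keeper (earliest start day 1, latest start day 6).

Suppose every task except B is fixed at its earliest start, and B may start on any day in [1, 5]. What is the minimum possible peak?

12

B@1: d1:15  d2:14  d3:6  d4:4  d5:0  d6:0 → peak 15
B@2: d1:12  d2:14  d3:9  d4:4  d5:0  d6:0 → peak 14
B@3: d1:12  d2:11  d3:9  d4:7  d5:0  d6:0 → peak 12
B@4: d1:12  d2:11  d3:6  d4:7  d5:3  d6:0 → peak 12
B@5: d1:12  d2:11  d3:6  d4:4  d5:3  d6:3 → peak 12
Best is B@3, peak 12.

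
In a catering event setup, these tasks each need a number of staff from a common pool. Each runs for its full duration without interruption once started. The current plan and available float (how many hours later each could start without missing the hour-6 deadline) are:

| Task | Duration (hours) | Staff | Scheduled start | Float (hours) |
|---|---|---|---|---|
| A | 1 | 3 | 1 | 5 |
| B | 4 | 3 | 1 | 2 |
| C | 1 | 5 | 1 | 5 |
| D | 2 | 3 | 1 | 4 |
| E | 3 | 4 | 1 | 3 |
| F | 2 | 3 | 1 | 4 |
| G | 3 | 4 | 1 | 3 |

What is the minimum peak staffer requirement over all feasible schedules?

Early-start (A@1, B@1, C@1, D@1, E@1, F@1, G@1) gives peak 25: h1:25  h2:17  h3:11  h4:3  h5:0  h6:0.
Shift C→6, D→2, F→4, G→4.
Schedule A@1, B@1, C@6, D@2, E@1, F@4, G@4: h1:10  h2:10  h3:10  h4:10  h5:7  h6:9 — peak 10.
Total staffer-hours = 56 over 6 hours ⇒ peak ≥ ⌈56/6⌉ = 10, so 10 is optimal.

10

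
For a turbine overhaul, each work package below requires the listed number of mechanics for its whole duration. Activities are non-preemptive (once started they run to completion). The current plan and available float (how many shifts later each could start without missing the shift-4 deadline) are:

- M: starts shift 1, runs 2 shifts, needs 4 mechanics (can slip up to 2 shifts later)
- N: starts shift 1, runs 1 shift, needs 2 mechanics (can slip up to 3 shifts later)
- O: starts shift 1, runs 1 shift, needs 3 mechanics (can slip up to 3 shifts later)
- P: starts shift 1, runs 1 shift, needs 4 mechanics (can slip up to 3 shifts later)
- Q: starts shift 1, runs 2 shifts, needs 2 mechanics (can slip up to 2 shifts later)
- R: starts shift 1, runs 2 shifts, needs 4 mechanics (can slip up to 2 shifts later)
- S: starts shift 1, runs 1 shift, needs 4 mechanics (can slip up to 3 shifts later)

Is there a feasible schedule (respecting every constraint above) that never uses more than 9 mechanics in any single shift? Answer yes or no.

yes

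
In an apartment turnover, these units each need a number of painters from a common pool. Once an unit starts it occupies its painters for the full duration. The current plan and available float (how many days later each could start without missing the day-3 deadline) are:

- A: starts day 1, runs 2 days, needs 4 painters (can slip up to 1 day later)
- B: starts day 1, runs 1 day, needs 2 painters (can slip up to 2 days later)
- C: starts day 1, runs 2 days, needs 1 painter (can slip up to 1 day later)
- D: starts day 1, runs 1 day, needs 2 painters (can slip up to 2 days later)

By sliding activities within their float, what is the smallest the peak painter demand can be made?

5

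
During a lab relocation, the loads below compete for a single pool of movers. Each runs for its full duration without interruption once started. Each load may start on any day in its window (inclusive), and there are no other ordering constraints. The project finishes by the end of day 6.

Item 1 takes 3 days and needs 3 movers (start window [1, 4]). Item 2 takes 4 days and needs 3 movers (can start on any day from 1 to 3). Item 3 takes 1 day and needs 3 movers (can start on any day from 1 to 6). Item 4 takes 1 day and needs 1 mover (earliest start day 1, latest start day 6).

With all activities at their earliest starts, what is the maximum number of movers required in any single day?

10

Early-start schedule: Item 1@1, Item 2@1, Item 3@1, Item 4@1.
Load per day: day 1: 10, day 2: 6, day 3: 6, day 4: 3, day 5: 0, day 6: 0.
Peak is 10.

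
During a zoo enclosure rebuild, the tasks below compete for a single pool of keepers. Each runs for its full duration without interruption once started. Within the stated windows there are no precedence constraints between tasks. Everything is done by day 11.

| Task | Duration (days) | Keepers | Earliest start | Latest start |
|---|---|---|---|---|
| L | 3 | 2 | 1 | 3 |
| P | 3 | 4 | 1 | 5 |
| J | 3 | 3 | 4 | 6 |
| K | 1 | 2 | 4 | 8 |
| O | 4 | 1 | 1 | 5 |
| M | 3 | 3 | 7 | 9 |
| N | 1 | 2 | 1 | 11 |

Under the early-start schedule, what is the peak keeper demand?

9

Early-start schedule: L@1, P@1, J@4, K@4, O@1, M@7, N@1.
Load per day: day 1: 9, day 2: 7, day 3: 7, day 4: 6, day 5: 3, day 6: 3, day 7: 3, day 8: 3, day 9: 3, day 10: 0, day 11: 0.
Peak is 9.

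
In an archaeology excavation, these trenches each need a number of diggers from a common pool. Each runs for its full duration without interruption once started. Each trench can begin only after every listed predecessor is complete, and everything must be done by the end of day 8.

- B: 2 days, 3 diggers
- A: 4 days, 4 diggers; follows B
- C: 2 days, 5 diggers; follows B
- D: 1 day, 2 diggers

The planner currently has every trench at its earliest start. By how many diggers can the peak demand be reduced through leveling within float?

4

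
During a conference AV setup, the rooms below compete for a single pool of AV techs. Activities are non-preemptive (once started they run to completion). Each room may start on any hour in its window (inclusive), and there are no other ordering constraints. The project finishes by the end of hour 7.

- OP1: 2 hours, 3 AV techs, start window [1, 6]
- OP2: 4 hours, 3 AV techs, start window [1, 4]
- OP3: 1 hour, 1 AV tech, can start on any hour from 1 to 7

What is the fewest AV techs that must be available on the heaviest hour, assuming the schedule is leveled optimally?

Early-start (OP1@1, OP2@1, OP3@1) gives peak 7: h1:7  h2:6  h3:3  h4:3  h5:0  h6:0  h7:0.
Shift OP2→3, OP3→7.
Schedule OP1@1, OP2@3, OP3@7: h1:3  h2:3  h3:3  h4:3  h5:3  h6:3  h7:1 — peak 3.
Total AV tech-hours = 19 over 7 hours ⇒ peak ≥ ⌈19/7⌉ = 3, so 3 is optimal.

3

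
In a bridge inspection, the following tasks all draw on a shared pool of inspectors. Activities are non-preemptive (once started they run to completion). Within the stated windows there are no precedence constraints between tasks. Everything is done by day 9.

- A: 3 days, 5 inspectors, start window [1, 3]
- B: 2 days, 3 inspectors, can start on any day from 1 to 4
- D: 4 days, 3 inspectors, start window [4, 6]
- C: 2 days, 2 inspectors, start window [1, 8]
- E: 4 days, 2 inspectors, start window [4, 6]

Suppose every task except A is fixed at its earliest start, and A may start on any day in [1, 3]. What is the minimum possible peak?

10

A@1: d1:10  d2:10  d3:5  d4:5  d5:5  d6:5  d7:5  d8:0  d9:0 → peak 10
A@2: d1:5  d2:10  d3:5  d4:10  d5:5  d6:5  d7:5  d8:0  d9:0 → peak 10
A@3: d1:5  d2:5  d3:5  d4:10  d5:10  d6:5  d7:5  d8:0  d9:0 → peak 10
Best is A@1, peak 10.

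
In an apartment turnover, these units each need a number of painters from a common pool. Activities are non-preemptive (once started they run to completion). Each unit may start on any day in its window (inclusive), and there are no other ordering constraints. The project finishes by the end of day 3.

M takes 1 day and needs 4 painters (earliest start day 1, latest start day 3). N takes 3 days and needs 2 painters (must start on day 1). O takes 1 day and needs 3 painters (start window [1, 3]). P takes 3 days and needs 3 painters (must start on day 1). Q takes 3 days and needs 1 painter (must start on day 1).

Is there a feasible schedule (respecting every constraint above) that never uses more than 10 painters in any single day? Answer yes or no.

Schedule M@1, N@1, O@2, P@1, Q@1: d1:10  d2:9  d3:6 — peak 10 ≤ 10.

yes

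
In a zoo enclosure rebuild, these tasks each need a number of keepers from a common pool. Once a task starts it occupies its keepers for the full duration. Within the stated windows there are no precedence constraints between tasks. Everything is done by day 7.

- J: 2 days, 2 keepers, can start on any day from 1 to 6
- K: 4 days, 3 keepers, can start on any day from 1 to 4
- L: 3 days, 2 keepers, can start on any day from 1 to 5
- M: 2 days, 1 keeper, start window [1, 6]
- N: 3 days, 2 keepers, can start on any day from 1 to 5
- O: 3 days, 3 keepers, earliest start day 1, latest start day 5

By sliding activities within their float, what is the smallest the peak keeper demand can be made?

Early-start (J@1, K@1, L@1, M@1, N@1, O@1) gives peak 13: d1:13  d2:13  d3:10  d4:3  d5:0  d6:0  d7:0.
Shift K→4, M→3, O→5.
Schedule J@1, K@4, L@1, M@3, N@1, O@5: d1:6  d2:6  d3:5  d4:4  d5:6  d6:6  d7:6 — peak 6.
Total keeper-days = 39 over 7 days ⇒ peak ≥ ⌈39/7⌉ = 6, so 6 is optimal.

6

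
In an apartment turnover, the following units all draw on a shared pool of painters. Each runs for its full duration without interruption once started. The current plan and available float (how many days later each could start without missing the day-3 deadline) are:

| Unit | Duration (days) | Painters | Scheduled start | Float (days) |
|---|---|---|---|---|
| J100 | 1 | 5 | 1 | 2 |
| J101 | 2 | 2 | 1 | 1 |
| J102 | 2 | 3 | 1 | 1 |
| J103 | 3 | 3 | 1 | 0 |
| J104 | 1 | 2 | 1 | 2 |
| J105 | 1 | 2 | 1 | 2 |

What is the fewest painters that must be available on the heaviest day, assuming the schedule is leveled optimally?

Early-start (J100@1, J101@1, J102@1, J103@1, J104@1, J105@1) gives peak 17: d1:17  d2:8  d3:3.
Shift J102→2, J104→2, J105→3.
Schedule J100@1, J101@1, J102@2, J103@1, J104@2, J105@3: d1:10  d2:10  d3:8 — peak 10.
Total painter-days = 28 over 3 days ⇒ peak ≥ ⌈28/3⌉ = 10, so 10 is optimal.

10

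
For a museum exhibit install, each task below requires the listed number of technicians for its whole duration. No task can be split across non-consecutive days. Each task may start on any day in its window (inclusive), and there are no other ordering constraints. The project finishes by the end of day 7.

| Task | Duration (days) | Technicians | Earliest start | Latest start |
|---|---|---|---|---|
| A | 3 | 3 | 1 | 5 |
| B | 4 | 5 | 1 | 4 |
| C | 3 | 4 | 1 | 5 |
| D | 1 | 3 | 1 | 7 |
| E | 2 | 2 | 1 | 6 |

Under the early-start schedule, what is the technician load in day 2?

At early start, day 2 has: A, B, C, E.
Demand: 3 + 5 + 4 + 2 = 14.

14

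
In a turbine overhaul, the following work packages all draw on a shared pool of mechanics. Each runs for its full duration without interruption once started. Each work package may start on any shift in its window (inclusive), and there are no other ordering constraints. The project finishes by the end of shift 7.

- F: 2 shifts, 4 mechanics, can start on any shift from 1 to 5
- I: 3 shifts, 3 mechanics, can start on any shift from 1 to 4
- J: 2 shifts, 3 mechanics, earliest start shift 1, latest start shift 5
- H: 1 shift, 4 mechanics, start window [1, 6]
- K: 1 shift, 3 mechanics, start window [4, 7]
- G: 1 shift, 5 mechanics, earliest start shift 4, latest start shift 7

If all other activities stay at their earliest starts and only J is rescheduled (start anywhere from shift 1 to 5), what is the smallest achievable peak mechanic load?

J@1: s1:14  s2:10  s3:3  s4:8  s5:0  s6:0  s7:0 → peak 14
J@2: s1:11  s2:10  s3:6  s4:8  s5:0  s6:0  s7:0 → peak 11
J@3: s1:11  s2:7  s3:6  s4:11  s5:0  s6:0  s7:0 → peak 11
J@4: s1:11  s2:7  s3:3  s4:11  s5:3  s6:0  s7:0 → peak 11
J@5: s1:11  s2:7  s3:3  s4:8  s5:3  s6:3  s7:0 → peak 11
Best is J@2, peak 11.

11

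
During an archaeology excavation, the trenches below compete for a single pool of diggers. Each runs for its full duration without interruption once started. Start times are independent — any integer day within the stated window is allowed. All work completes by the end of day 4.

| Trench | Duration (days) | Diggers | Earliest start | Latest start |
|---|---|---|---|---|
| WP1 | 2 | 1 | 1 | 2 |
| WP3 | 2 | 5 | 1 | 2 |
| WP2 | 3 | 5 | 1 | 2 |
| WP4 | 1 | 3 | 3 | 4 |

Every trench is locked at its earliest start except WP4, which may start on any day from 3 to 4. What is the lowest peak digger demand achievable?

11

WP4@3: d1:11  d2:11  d3:8  d4:0 → peak 11
WP4@4: d1:11  d2:11  d3:5  d4:3 → peak 11
Best is WP4@3, peak 11.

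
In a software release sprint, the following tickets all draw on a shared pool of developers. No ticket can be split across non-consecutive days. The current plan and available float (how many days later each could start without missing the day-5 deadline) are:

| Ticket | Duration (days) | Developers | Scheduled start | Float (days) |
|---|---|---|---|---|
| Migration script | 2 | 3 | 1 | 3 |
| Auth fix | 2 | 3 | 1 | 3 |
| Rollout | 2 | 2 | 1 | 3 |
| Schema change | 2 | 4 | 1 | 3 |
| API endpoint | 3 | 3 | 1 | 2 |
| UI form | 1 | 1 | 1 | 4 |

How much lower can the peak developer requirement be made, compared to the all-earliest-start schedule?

Early-start peak: d1:16  d2:15  d3:3  d4:0  d5:0 ⇒ 16.
Leveled (Migration script@1, Auth fix@1, Rollout@1, Schema change@3, API endpoint@3, UI form@3): d1:8  d2:8  d3:8  d4:7  d5:3 ⇒ 8.
Reduction 16 − 8 = 8.

8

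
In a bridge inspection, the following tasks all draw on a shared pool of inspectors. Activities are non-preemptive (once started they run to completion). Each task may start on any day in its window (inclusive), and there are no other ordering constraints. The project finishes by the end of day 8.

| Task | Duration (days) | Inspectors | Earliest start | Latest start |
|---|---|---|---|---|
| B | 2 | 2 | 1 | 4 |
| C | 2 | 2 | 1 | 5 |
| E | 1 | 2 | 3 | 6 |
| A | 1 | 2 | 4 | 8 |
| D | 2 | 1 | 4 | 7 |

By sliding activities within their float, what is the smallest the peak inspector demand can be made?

Early-start (B@1, C@1, E@3, A@4, D@4) gives peak 4: d1:4  d2:4  d3:2  d4:3  d5:1  d6:0  d7:0  d8:0.
Shift C→3, E→5, A→6, D→7.
Schedule B@1, C@3, E@5, A@6, D@7: d1:2  d2:2  d3:2  d4:2  d5:2  d6:2  d7:1  d8:1 — peak 2.
Total inspector-days = 14 over 8 days ⇒ peak ≥ ⌈14/8⌉ = 2, so 2 is optimal.

2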